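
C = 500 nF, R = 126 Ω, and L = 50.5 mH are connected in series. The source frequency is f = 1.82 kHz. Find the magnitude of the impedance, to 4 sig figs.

421.8 Ω

ω = 2πf = 11440 rad/s
X_L = ωL = 577.5 Ω
X_C = 1/(ωC) = 174.9 Ω
Net reactance X = X_L − X_C = 402.6 Ω
Z = 126.0 + j402.6 Ω
|Z| = √(126.0² + 402.6²) = 421.8 Ω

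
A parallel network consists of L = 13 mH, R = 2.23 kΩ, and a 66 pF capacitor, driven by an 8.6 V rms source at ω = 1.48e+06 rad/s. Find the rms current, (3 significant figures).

3.88 mA

X_L = ωL = 19200 Ω
X_C = 1/(ωC) = 10200 Ω
Parallel: admittances add. Y = 1/R + 1/(jωL) + jωC
Y = (0.000448 + j4.57e-05) S
|Y| = 0.000451 S → |Z| = 1/|Y| = 2220 Ω, ∠Z = −∠Y = -5.82°
I = V/|Z| = 8.6/2220 = 3.88 mA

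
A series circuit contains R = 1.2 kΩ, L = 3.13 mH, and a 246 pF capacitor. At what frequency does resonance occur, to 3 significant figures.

ω₀ = 1/√(LC) = 1/√(0.00313 × 2.46e-10) = 1.14e+06 rad/s
f₀ = ω₀/(2π) = 181 kHz

181 kHz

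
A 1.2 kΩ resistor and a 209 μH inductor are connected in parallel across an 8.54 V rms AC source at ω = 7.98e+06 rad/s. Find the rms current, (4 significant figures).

8.767 mA

X_L = ωL = 1668 Ω
Parallel: admittances add. Y = 1/R + 1/(jωL)
Y = (0.0008333 − j0.0005996) S
|Y| = 0.001027 S → |Z| = 1/|Y| = 974.1 Ω, ∠Z = −∠Y = 35.74°
I = V/|Z| = 8.54/974.1 = 8.767 mA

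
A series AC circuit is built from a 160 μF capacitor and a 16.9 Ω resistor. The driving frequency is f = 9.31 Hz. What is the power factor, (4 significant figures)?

0.1562

ω = 2πf = 58.50 rad/s
X_C = 1/(ωC) = 106.8 Ω
Z = 16.90 − j106.8 Ω
|Z| = √(16.90² + 106.8²) = 108.2 Ω
∠Z = arctan(-106.8/16.90) = -81.01°
cos φ = cos(-81.01°) = 0.1562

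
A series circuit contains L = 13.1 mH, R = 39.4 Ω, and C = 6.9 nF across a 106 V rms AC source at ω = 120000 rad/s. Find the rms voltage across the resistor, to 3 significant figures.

11.4 V

X_L = ωL = 1570 Ω
X_C = 1/(ωC) = 1210 Ω
Net reactance X = X_L − X_C = 364 Ω
Z = 39.4 + j364 Ω
|Z| = √(39.4² + 364²) = 366 Ω
I = V/|Z| = 289 mA
V_R = I·|Z_R| = 0.289 × 39.4 = 11.4 V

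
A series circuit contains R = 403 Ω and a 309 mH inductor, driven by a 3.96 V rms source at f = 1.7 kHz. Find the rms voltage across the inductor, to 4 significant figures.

3.931 V

ω = 2πf = 10680 rad/s
X_L = ωL = 3301 Ω
Z = 403.0 + j3301 Ω
|Z| = √(403.0² + 3301²) = 3325 Ω
I = V/|Z| = 1.191 mA
V_L = I·|Z_L| = 0.001191 × 3301 = 3.931 V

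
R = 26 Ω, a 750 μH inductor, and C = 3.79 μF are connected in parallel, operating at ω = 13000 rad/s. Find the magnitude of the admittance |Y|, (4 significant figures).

X_L = ωL = 9.750 Ω
X_C = 1/(ωC) = 20.30 Ω
Parallel: admittances add. Y = 1/R + 1/(jωL) + jωC
Y = (0.03846 − j0.05329) S
|Y| = 0.06572 S → |Z| = 1/|Y| = 15.22 Ω, ∠Z = −∠Y = 54.18°

65.72 mS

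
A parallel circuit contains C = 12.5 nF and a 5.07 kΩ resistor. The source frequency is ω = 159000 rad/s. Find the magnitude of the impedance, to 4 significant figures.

X_C = 1/(ωC) = 503.1 Ω
Parallel: admittances add. Y = 1/R + jωC
Y = (0.0001972 + j0.001988) S
|Y| = 0.001997 S → |Z| = 1/|Y| = 500.7 Ω, ∠Z = −∠Y = -84.33°

500.7 Ω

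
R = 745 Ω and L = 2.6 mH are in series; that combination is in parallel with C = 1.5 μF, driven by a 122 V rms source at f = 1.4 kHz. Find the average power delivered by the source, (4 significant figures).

ω = 2πf = 8796 rad/s
X_L = ωL = 22.87 Ω
X_C = 1/(ωC) = 75.79 Ω
Branch 1 (R+jX_L): Z₁ = 745.0 + j22.87 Ω, |Z₁| = 745.4 Ω
Branch 2 (−jX_C): Z₂ = −j75.79 Ω
Parallel: Z = Z₁Z₂/(Z₁+Z₂), |Z| = 75.63 Ω, ∠Z = -84.18°
I = V/|Z| = 1.613 A
P = VI cos φ = 122 × 1.613 × cos(-84.18°) = 19.96 W

19.96 W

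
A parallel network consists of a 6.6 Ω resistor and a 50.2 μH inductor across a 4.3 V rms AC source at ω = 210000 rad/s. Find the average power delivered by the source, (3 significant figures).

2.80 W

X_L = ωL = 10.5 Ω
Parallel: admittances add. Y = 1/R + 1/(jωL)
Y = (0.152 − j0.0949) S
|Y| = 0.179 S → |Z| = 1/|Y| = 5.59 Ω, ∠Z = −∠Y = 32.0°
I = V/|Z| = 769 mA
P = VI cos φ = 4.3 × 0.769 × cos(32.0°) = 2.80 W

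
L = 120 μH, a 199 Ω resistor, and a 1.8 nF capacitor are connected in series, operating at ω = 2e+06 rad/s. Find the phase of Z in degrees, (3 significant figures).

-10.7°

X_L = ωL = 240 Ω
X_C = 1/(ωC) = 278 Ω
Net reactance X = X_L − X_C = -37.8 Ω
Z = 199 − j37.8 Ω
|Z| = √(199² + 37.8²) = 203 Ω
∠Z = arctan(-37.8/199) = -10.7°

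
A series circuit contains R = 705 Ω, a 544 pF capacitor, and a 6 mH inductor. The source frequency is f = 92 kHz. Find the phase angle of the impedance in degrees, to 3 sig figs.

ω = 2πf = 578100 rad/s
X_L = ωL = 3470 Ω
X_C = 1/(ωC) = 3180 Ω
Net reactance X = X_L − X_C = 288 Ω
Z = 705 + j288 Ω
|Z| = √(705² + 288²) = 762 Ω
∠Z = arctan(288/705) = 22.2°

22.2°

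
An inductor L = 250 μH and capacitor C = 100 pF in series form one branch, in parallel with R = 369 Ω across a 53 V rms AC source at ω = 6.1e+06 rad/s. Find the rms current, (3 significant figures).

X_L = ωL = 1520 Ω
X_C = 1/(ωC) = 1640 Ω
Branch 1: Z₁ = R = 369 Ω
Branch 2 (series LC): Z₂ = j(X_L − X_C) = −j114 Ω
Parallel: Z = Z₁Z₂/(Z₁+Z₂), |Z| = 109 Ω, ∠Z = -72.8°
I = V/|Z| = 53/109 = 485 mA

485 mA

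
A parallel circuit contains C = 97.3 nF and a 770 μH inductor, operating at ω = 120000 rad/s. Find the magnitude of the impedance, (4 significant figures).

X_L = ωL = 92.40 Ω
X_C = 1/(ωC) = 85.65 Ω
Parallel: admittances add. Y = 1/(jωL) + jωC
Y = (0 + j0.0008535) S
|Y| = 0.0008535 S → |Z| = 1/|Y| = 1172 Ω, ∠Z = −∠Y = -90.00°

1172 Ω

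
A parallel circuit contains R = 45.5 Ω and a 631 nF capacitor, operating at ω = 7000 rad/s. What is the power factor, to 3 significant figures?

0.980

X_C = 1/(ωC) = 226 Ω
Parallel: admittances add. Y = 1/R + jωC
Y = (0.0220 + j0.00442) S
|Y| = 0.0224 S → |Z| = 1/|Y| = 44.6 Ω, ∠Z = −∠Y = -11.4°
cos φ = cos(-11.4°) = 0.980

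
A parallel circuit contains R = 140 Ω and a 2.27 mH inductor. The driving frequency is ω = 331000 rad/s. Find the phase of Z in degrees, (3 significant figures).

X_L = ωL = 751 Ω
Parallel: admittances add. Y = 1/R + 1/(jωL)
Y = (0.00714 − j0.00133) S
|Y| = 0.00727 S → |Z| = 1/|Y| = 138 Ω, ∠Z = −∠Y = 10.6°

10.6°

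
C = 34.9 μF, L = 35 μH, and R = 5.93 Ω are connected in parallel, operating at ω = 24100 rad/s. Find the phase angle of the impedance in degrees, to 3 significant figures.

X_L = ωL = 0.843 Ω
X_C = 1/(ωC) = 1.19 Ω
Parallel: admittances add. Y = 1/R + 1/(jωL) + jωC
Y = (0.169 − j0.344) S
|Y| = 0.384 S → |Z| = 1/|Y| = 2.61 Ω, ∠Z = −∠Y = 63.9°

63.9°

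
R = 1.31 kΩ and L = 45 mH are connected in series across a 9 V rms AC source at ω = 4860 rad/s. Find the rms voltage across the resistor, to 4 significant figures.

X_L = ωL = 218.7 Ω
Z = 1310 + j218.7 Ω
|Z| = √(1310² + 218.7²) = 1328 Ω
I = V/|Z| = 6.776 mA
V_R = I·|Z_R| = 0.006776 × 1310 = 8.877 V

8.877 V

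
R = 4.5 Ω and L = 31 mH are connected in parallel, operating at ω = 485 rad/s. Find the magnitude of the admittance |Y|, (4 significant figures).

232.0 mS

X_L = ωL = 15.04 Ω
Parallel: admittances add. Y = 1/R + 1/(jωL)
Y = (0.2222 − j0.06651) S
|Y| = 0.2320 S → |Z| = 1/|Y| = 4.311 Ω, ∠Z = −∠Y = 16.66°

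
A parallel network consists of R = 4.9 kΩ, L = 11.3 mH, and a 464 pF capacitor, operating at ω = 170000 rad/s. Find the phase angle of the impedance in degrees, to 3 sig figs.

65.2°

X_L = ωL = 1920 Ω
X_C = 1/(ωC) = 12700 Ω
Parallel: admittances add. Y = 1/R + 1/(jωL) + jωC
Y = (0.000204 − j0.000442) S
|Y| = 0.000487 S → |Z| = 1/|Y| = 2060 Ω, ∠Z = −∠Y = 65.2°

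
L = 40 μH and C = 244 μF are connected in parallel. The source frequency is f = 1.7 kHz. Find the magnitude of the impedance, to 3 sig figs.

3.76 Ω

ω = 2πf = 10680 rad/s
X_L = ωL = 0.427 Ω
X_C = 1/(ωC) = 0.384 Ω
Parallel: admittances add. Y = 1/(jωL) + jωC
Y = (0 + j0.266) S
|Y| = 0.266 S → |Z| = 1/|Y| = 3.76 Ω, ∠Z = −∠Y = -90.0°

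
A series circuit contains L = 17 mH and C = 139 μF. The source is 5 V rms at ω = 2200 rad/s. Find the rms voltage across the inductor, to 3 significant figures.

X_L = ωL = 37.4 Ω
X_C = 1/(ωC) = 3.27 Ω
Net reactance X = X_L − X_C = 34.1 Ω
Z = j34.1 Ω
|Z| = √(0² + 34.1²) = 34.1 Ω
I = V/|Z| = 146 mA
V_L = I·|Z_L| = 0.146 × 37.4 = 5.48 V

5.48 V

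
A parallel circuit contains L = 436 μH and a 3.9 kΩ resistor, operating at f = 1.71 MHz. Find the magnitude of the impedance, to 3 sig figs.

ω = 2πf = 1.074e+07 rad/s
X_L = ωL = 4680 Ω
Parallel: admittances add. Y = 1/R + 1/(jωL)
Y = (0.000256 − j0.000213) S
|Y| = 0.000334 S → |Z| = 1/|Y| = 3000 Ω, ∠Z = −∠Y = 39.8°

3000 Ω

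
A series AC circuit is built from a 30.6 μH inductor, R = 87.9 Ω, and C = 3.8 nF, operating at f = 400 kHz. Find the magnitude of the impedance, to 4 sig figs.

92.19 Ω

ω = 2πf = 2.513e+06 rad/s
X_L = ωL = 76.91 Ω
X_C = 1/(ωC) = 104.7 Ω
Net reactance X = X_L − X_C = -27.80 Ω
Z = 87.90 − j27.80 Ω
|Z| = √(87.90² + 27.80²) = 92.19 Ω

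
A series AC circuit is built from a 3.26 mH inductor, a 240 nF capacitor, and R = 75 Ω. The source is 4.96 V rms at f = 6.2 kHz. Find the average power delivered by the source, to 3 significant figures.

306 mW

ω = 2πf = 38960 rad/s
X_L = ωL = 127 Ω
X_C = 1/(ωC) = 107 Ω
Net reactance X = X_L − X_C = 20.0 Ω
Z = 75.0 + j20.0 Ω
|Z| = √(75.0² + 20.0²) = 77.6 Ω
∠Z = arctan(20.0/75.0) = 15.0°
I = V/|Z| = 63.9 mA
P = VI cos φ = 4.96 × 0.0639 × cos(15.0°) = 306 mW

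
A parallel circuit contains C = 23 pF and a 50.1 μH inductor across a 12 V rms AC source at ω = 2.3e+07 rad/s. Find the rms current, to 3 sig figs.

4.07 mA

X_L = ωL = 1150 Ω
X_C = 1/(ωC) = 1890 Ω
Parallel: admittances add. Y = 1/(jωL) + jωC
Y = (0 − j0.000339) S
|Y| = 0.000339 S → |Z| = 1/|Y| = 2950 Ω, ∠Z = −∠Y = 90.0°
I = V/|Z| = 12/2950 = 4.07 mA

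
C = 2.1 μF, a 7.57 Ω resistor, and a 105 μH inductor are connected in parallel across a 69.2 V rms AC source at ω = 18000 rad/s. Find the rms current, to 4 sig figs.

35.21 A

X_L = ωL = 1.890 Ω
X_C = 1/(ωC) = 26.46 Ω
Parallel: admittances add. Y = 1/R + 1/(jωL) + jωC
Y = (0.1321 − j0.4913) S
|Y| = 0.5088 S → |Z| = 1/|Y| = 1.966 Ω, ∠Z = −∠Y = 74.95°
I = V/|Z| = 69.2/1.966 = 35.21 A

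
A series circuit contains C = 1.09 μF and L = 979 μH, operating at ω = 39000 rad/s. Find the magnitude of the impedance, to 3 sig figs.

X_L = ωL = 38.2 Ω
X_C = 1/(ωC) = 23.5 Ω
Net reactance X = X_L − X_C = 14.7 Ω
Z = j14.7 Ω
|Z| = √(0² + 14.7²) = 14.7 Ω

14.7 Ω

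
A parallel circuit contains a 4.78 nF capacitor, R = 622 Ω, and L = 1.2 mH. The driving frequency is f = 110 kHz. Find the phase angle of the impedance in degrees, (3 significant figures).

ω = 2πf = 691200 rad/s
X_L = ωL = 829 Ω
X_C = 1/(ωC) = 303 Ω
Parallel: admittances add. Y = 1/R + 1/(jωL) + jωC
Y = (0.00161 + j0.00210) S
|Y| = 0.00264 S → |Z| = 1/|Y| = 378 Ω, ∠Z = −∠Y = -52.5°

-52.5°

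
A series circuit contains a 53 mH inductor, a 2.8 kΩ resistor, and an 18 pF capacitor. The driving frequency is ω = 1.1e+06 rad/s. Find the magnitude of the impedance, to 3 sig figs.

8280 Ω

X_L = ωL = 58300 Ω
X_C = 1/(ωC) = 50500 Ω
Net reactance X = X_L − X_C = 7790 Ω
Z = 2800 + j7790 Ω
|Z| = √(2800² + 7790²) = 8280 Ω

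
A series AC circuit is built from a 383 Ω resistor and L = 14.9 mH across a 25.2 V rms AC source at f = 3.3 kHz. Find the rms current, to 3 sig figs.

ω = 2πf = 20730 rad/s
X_L = ωL = 309 Ω
Z = 383 + j309 Ω
|Z| = √(383² + 309²) = 492 Ω
I = V/|Z| = 25.2/492 = 51.2 mA

51.2 mA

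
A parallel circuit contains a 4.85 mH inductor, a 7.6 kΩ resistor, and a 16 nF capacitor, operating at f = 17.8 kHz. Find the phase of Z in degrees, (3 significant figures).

22.4°

ω = 2πf = 111800 rad/s
X_L = ωL = 542 Ω
X_C = 1/(ωC) = 559 Ω
Parallel: admittances add. Y = 1/R + 1/(jωL) + jωC
Y = (0.000132 − j5.41e-05) S
|Y| = 0.000142 S → |Z| = 1/|Y| = 7030 Ω, ∠Z = −∠Y = 22.4°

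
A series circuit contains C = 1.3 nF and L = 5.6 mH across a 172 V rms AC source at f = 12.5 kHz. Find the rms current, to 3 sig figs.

ω = 2πf = 78540 rad/s
X_L = ωL = 440 Ω
X_C = 1/(ωC) = 9790 Ω
Net reactance X = X_L − X_C = -9350 Ω
Z = − j9350 Ω
|Z| = √(0² + 9350²) = 9350 Ω
I = V/|Z| = 172/9350 = 18.4 mA

18.4 mA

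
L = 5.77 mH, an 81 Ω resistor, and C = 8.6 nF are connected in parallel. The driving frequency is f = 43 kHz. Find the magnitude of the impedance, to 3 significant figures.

ω = 2πf = 270200 rad/s
X_L = ωL = 1560 Ω
X_C = 1/(ωC) = 430 Ω
Parallel: admittances add. Y = 1/R + 1/(jωL) + jωC
Y = (0.0123 + j0.00168) S
|Y| = 0.0125 S → |Z| = 1/|Y| = 80.3 Ω, ∠Z = −∠Y = -7.76°

80.3 Ω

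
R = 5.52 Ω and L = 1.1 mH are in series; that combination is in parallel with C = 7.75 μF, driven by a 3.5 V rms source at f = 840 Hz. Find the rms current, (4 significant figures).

347.4 mA

ω = 2πf = 5278 rad/s
X_L = ωL = 5.806 Ω
X_C = 1/(ωC) = 24.45 Ω
Branch 1 (R+jX_L): Z₁ = 5.520 + j5.806 Ω, |Z₁| = 8.011 Ω
Branch 2 (−jX_C): Z₂ = −j24.45 Ω
Parallel: Z = Z₁Z₂/(Z₁+Z₂), |Z| = 10.07 Ω, ∠Z = 29.95°
I = V/|Z| = 3.5/10.07 = 347.4 mA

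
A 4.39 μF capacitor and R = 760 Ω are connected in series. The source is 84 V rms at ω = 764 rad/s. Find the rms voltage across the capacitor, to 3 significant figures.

X_C = 1/(ωC) = 298 Ω
Z = 760 − j298 Ω
|Z| = √(760² + 298²) = 816 Ω
I = V/|Z| = 103 mA
V_C = I·|Z_C| = 0.103 × 298 = 30.7 V

30.7 V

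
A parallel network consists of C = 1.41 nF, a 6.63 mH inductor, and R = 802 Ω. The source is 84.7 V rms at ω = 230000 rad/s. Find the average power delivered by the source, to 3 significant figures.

8.95 W

X_L = ωL = 1520 Ω
X_C = 1/(ωC) = 3080 Ω
Parallel: admittances add. Y = 1/R + 1/(jωL) + jωC
Y = (0.00125 − j0.000331) S
|Y| = 0.00129 S → |Z| = 1/|Y| = 775 Ω, ∠Z = −∠Y = 14.9°
I = V/|Z| = 109 mA
P = VI cos φ = 84.7 × 0.109 × cos(14.9°) = 8.95 W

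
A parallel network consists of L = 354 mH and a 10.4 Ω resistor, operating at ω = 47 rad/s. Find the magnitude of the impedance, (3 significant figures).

8.82 Ω

X_L = ωL = 16.6 Ω
Parallel: admittances add. Y = 1/R + 1/(jωL)
Y = (0.0962 − j0.0601) S
|Y| = 0.113 S → |Z| = 1/|Y| = 8.82 Ω, ∠Z = −∠Y = 32.0°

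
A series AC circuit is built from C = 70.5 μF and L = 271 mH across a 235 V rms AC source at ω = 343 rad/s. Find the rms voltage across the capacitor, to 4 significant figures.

X_L = ωL = 92.95 Ω
X_C = 1/(ωC) = 41.35 Ω
Net reactance X = X_L − X_C = 51.60 Ω
Z = j51.60 Ω
|Z| = √(0² + 51.60²) = 51.60 Ω
I = V/|Z| = 4.554 A
V_C = I·|Z_C| = 4.554 × 41.35 = 188.3 V

188.3 V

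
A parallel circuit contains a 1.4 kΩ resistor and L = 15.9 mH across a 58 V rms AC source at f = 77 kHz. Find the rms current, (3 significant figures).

ω = 2πf = 483800 rad/s
X_L = ωL = 7690 Ω
Parallel: admittances add. Y = 1/R + 1/(jωL)
Y = (0.000714 − j0.000130) S
|Y| = 0.000726 S → |Z| = 1/|Y| = 1380 Ω, ∠Z = −∠Y = 10.3°
I = V/|Z| = 58/1380 = 42.1 mA

42.1 mA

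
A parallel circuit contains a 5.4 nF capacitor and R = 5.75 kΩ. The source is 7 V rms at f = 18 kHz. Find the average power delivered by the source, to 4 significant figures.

ω = 2πf = 113100 rad/s
X_C = 1/(ωC) = 1637 Ω
Parallel: admittances add. Y = 1/R + jωC
Y = (0.0001739 + j0.0006107) S
|Y| = 0.0006350 S → |Z| = 1/|Y| = 1575 Ω, ∠Z = −∠Y = -74.10°
I = V/|Z| = 4.445 mA
P = VI cos φ = 7 × 0.004445 × cos(-74.10°) = 8.522 mW

8.522 mW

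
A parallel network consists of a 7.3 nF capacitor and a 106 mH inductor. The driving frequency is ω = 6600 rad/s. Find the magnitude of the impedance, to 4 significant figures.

724.0 Ω

X_L = ωL = 699.6 Ω
X_C = 1/(ωC) = 20760 Ω
Parallel: admittances add. Y = 1/(jωL) + jωC
Y = (0 − j0.001381) S
|Y| = 0.001381 S → |Z| = 1/|Y| = 724.0 Ω, ∠Z = −∠Y = 90.00°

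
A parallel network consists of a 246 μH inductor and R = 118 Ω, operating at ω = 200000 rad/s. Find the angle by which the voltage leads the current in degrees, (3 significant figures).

67.4°

X_L = ωL = 49.2 Ω
Parallel: admittances add. Y = 1/R + 1/(jωL)
Y = (0.00847 − j0.0203) S
|Y| = 0.0220 S → |Z| = 1/|Y| = 45.4 Ω, ∠Z = −∠Y = 67.4°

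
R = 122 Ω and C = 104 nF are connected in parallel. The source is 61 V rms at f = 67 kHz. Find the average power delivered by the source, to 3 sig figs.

30.5 W

ω = 2πf = 421000 rad/s
X_C = 1/(ωC) = 22.8 Ω
Parallel: admittances add. Y = 1/R + jωC
Y = (0.00820 + j0.0438) S
|Y| = 0.0445 S → |Z| = 1/|Y| = 22.5 Ω, ∠Z = −∠Y = -79.4°
I = V/|Z| = 2.72 A
P = VI cos φ = 61 × 2.72 × cos(-79.4°) = 30.5 W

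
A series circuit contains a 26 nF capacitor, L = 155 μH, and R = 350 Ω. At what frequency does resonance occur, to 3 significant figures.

ω₀ = 1/√(LC) = 1/√(0.000155 × 2.6e-08) = 498100 rad/s
f₀ = ω₀/(2π) = 79.3 kHz

79.3 kHz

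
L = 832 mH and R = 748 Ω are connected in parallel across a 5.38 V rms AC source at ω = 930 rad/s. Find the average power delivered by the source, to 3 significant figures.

X_L = ωL = 774 Ω
Parallel: admittances add. Y = 1/R + 1/(jωL)
Y = (0.00134 − j0.00129) S
|Y| = 0.00186 S → |Z| = 1/|Y| = 538 Ω, ∠Z = −∠Y = 44.0°
I = V/|Z| = 10.0 mA
P = VI cos φ = 5.38 × 0.0100 × cos(44.0°) = 38.7 mW

38.7 mW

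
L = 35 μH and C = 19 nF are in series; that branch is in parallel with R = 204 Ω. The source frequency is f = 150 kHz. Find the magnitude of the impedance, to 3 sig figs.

ω = 2πf = 942500 rad/s
X_L = ωL = 33.0 Ω
X_C = 1/(ωC) = 55.8 Ω
Branch 1: Z₁ = R = 204 Ω
Branch 2 (series LC): Z₂ = j(X_L − X_C) = −j22.9 Ω
Parallel: Z = Z₁Z₂/(Z₁+Z₂), |Z| = 22.7 Ω, ∠Z = -83.6°

22.7 Ω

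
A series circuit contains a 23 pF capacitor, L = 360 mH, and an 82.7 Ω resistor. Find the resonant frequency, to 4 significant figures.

55.31 kHz

ω₀ = 1/√(LC) = 1/√(0.36 × 2.3e-11) = 347500 rad/s
f₀ = ω₀/(2π) = 55.31 kHz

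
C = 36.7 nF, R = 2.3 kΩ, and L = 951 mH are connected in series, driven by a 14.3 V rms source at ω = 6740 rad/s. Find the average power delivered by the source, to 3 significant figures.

X_L = ωL = 6410 Ω
X_C = 1/(ωC) = 4040 Ω
Net reactance X = X_L − X_C = 2370 Ω
Z = 2300 + j2370 Ω
|Z| = √(2300² + 2370²) = 3300 Ω
∠Z = arctan(2370/2300) = 45.8°
I = V/|Z| = 4.33 mA
P = VI cos φ = 14.3 × 0.00433 × cos(45.8°) = 43.2 mW

43.2 mW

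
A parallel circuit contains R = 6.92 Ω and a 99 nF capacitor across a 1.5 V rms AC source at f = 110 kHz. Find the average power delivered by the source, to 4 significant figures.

ω = 2πf = 691200 rad/s
X_C = 1/(ωC) = 14.61 Ω
Parallel: admittances add. Y = 1/R + jωC
Y = (0.1445 + j0.06842) S
|Y| = 0.1599 S → |Z| = 1/|Y| = 6.254 Ω, ∠Z = −∠Y = -25.34°
I = V/|Z| = 239.8 mA
P = VI cos φ = 1.5 × 0.2398 × cos(-25.34°) = 325.1 mW

325.1 mW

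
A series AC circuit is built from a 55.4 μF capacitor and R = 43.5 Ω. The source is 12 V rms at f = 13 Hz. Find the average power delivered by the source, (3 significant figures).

ω = 2πf = 81.68 rad/s
X_C = 1/(ωC) = 221 Ω
Z = 43.5 − j221 Ω
|Z| = √(43.5² + 221²) = 225 Ω
∠Z = arctan(-221/43.5) = -78.9°
I = V/|Z| = 53.3 mA
P = VI cos φ = 12 × 0.0533 × cos(-78.9°) = 123 mW

123 mW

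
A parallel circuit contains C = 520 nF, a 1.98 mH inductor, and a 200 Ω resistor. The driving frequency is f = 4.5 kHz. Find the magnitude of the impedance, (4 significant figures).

ω = 2πf = 28270 rad/s
X_L = ωL = 55.98 Ω
X_C = 1/(ωC) = 68.01 Ω
Parallel: admittances add. Y = 1/R + 1/(jωL) + jωC
Y = (0.005000 − j0.003160) S
|Y| = 0.005915 S → |Z| = 1/|Y| = 169.1 Ω, ∠Z = −∠Y = 32.29°

169.1 Ω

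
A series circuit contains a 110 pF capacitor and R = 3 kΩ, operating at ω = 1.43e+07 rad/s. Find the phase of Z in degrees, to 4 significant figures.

X_C = 1/(ωC) = 635.7 Ω
Z = 3000 − j635.7 Ω
|Z| = √(3000² + 635.7²) = 3067 Ω
∠Z = arctan(-635.7/3000) = -11.96°

-11.96°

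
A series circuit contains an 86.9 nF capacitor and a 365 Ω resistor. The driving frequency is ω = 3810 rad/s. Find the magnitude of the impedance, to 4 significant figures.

3042 Ω

X_C = 1/(ωC) = 3020 Ω
Z = 365.0 − j3020 Ω
|Z| = √(365.0² + 3020²) = 3042 Ω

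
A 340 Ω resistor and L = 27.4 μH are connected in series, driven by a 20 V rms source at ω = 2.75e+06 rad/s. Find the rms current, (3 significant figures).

57.4 mA

X_L = ωL = 75.3 Ω
Z = 340 + j75.3 Ω
|Z| = √(340² + 75.3²) = 348 Ω
I = V/|Z| = 20/348 = 57.4 mA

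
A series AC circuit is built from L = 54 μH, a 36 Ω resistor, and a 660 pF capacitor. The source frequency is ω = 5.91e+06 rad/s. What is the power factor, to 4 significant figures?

0.4975

X_L = ωL = 319.1 Ω
X_C = 1/(ωC) = 256.4 Ω
Net reactance X = X_L − X_C = 62.77 Ω
Z = 36.00 + j62.77 Ω
|Z| = √(36.00² + 62.77²) = 72.36 Ω
∠Z = arctan(62.77/36.00) = 60.16°
cos φ = cos(60.16°) = 0.4975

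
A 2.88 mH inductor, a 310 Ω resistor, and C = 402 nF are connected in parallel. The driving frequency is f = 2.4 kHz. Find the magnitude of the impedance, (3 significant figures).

57.9 Ω

ω = 2πf = 15080 rad/s
X_L = ωL = 43.4 Ω
X_C = 1/(ωC) = 165 Ω
Parallel: admittances add. Y = 1/R + 1/(jωL) + jωC
Y = (0.00323 − j0.0170) S
|Y| = 0.0173 S → |Z| = 1/|Y| = 57.9 Ω, ∠Z = −∠Y = 79.2°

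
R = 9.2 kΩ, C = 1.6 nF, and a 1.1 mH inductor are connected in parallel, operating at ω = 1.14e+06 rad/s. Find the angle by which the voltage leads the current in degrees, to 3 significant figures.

-84.0°

X_L = ωL = 1250 Ω
X_C = 1/(ωC) = 548 Ω
Parallel: admittances add. Y = 1/R + 1/(jωL) + jωC
Y = (0.000109 + j0.00103) S
|Y| = 0.00103 S → |Z| = 1/|Y| = 969 Ω, ∠Z = −∠Y = -84.0°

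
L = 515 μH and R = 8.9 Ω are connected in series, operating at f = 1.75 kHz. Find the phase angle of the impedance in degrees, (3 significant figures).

ω = 2πf = 11000 rad/s
X_L = ωL = 5.66 Ω
Z = 8.90 + j5.66 Ω
|Z| = √(8.90² + 5.66²) = 10.5 Ω
∠Z = arctan(5.66/8.90) = 32.5°

32.5°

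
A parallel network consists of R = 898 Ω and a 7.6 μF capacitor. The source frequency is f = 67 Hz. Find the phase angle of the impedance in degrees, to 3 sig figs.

-70.8°

ω = 2πf = 421.0 rad/s
X_C = 1/(ωC) = 313 Ω
Parallel: admittances add. Y = 1/R + jωC
Y = (0.00111 + j0.00320) S
|Y| = 0.00339 S → |Z| = 1/|Y| = 295 Ω, ∠Z = −∠Y = -70.8°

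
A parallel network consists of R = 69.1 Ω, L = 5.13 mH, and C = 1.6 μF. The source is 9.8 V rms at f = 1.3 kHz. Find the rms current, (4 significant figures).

ω = 2πf = 8168 rad/s
X_L = ωL = 41.90 Ω
X_C = 1/(ωC) = 76.52 Ω
Parallel: admittances add. Y = 1/R + 1/(jωL) + jωC
Y = (0.01447 − j0.01080) S
|Y| = 0.01806 S → |Z| = 1/|Y| = 55.39 Ω, ∠Z = −∠Y = 36.72°
I = V/|Z| = 9.8/55.39 = 176.9 mA

176.9 mA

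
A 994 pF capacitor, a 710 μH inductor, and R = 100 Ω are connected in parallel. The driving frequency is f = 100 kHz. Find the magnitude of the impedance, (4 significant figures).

98.72 Ω

ω = 2πf = 628300 rad/s
X_L = ωL = 446.1 Ω
X_C = 1/(ωC) = 1601 Ω
Parallel: admittances add. Y = 1/R + 1/(jωL) + jωC
Y = (0.01000 − j0.001617) S
|Y| = 0.01013 S → |Z| = 1/|Y| = 98.72 Ω, ∠Z = −∠Y = 9.186°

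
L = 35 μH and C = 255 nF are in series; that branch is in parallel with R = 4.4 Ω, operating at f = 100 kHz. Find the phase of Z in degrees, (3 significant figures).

15.6°

ω = 2πf = 628300 rad/s
X_L = ωL = 22.0 Ω
X_C = 1/(ωC) = 6.24 Ω
Branch 1: Z₁ = R = 4.40 Ω
Branch 2 (series LC): Z₂ = j(X_L − X_C) = j15.7 Ω
Parallel: Z = Z₁Z₂/(Z₁+Z₂), |Z| = 4.24 Ω, ∠Z = 15.6°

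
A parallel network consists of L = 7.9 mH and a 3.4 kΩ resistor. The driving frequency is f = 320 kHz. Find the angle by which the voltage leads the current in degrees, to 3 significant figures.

12.1°

ω = 2πf = 2.011e+06 rad/s
X_L = ωL = 15900 Ω
Parallel: admittances add. Y = 1/R + 1/(jωL)
Y = (0.000294 − j6.3e-05) S
|Y| = 0.000301 S → |Z| = 1/|Y| = 3320 Ω, ∠Z = −∠Y = 12.1°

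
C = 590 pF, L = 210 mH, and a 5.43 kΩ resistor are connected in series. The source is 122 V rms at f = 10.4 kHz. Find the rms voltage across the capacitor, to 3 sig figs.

ω = 2πf = 65350 rad/s
X_L = ωL = 13700 Ω
X_C = 1/(ωC) = 25900 Ω
Net reactance X = X_L − X_C = -12200 Ω
Z = 5430 − j12200 Ω
|Z| = √(5430² + 12200²) = 13400 Ω
I = V/|Z| = 9.13 mA
V_C = I·|Z_C| = 0.00913 × 25900 = 237 V

237 V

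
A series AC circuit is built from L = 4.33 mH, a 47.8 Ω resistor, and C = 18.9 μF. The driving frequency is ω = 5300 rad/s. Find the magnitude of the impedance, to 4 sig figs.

X_L = ωL = 22.95 Ω
X_C = 1/(ωC) = 9.983 Ω
Net reactance X = X_L − X_C = 12.97 Ω
Z = 47.80 + j12.97 Ω
|Z| = √(47.80² + 12.97²) = 49.53 Ω

49.53 Ω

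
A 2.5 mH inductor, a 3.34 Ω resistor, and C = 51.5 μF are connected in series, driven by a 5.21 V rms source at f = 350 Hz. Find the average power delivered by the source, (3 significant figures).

ω = 2πf = 2199 rad/s
X_L = ωL = 5.50 Ω
X_C = 1/(ωC) = 8.83 Ω
Net reactance X = X_L − X_C = -3.33 Ω
Z = 3.34 − j3.33 Ω
|Z| = √(3.34² + 3.33²) = 4.72 Ω
∠Z = arctan(-3.33/3.34) = -44.9°
I = V/|Z| = 1.10 A
P = VI cos φ = 5.21 × 1.10 × cos(-44.9°) = 4.07 W

4.07 W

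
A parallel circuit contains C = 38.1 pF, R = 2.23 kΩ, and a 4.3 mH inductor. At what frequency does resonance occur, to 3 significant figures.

393 kHz

ω₀ = 1/√(LC) = 1/√(0.0043 × 3.81e-11) = 2.471e+06 rad/s
f₀ = ω₀/(2π) = 393 kHz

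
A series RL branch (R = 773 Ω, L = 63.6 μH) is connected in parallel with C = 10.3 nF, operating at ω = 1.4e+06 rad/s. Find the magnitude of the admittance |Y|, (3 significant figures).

14.3 mS

X_L = ωL = 89.0 Ω
X_C = 1/(ωC) = 69.3 Ω
Branch 1 (R+jX_L): Z₁ = 773 + j89.0 Ω, |Z₁| = 778 Ω
Branch 2 (−jX_C): Z₂ = −j69.3 Ω
Parallel: Z = Z₁Z₂/(Z₁+Z₂), |Z| = 69.8 Ω, ∠Z = -84.9°
|Y| = 1/|Z| = 14.3 mS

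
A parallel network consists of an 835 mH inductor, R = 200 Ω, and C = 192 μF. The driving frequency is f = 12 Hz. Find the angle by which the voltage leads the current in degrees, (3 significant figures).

ω = 2πf = 75.40 rad/s
X_L = ωL = 63.0 Ω
X_C = 1/(ωC) = 69.1 Ω
Parallel: admittances add. Y = 1/R + 1/(jωL) + jωC
Y = (0.00500 − j0.00141) S
|Y| = 0.00519 S → |Z| = 1/|Y| = 193 Ω, ∠Z = −∠Y = 15.7°

15.7°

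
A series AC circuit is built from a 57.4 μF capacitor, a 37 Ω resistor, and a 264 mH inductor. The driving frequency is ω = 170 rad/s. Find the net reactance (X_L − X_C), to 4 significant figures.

X_L = ωL = 44.88 Ω
X_C = 1/(ωC) = 102.5 Ω
X = 44.88 − 102.5 = -57.60 Ω

-57.60 Ω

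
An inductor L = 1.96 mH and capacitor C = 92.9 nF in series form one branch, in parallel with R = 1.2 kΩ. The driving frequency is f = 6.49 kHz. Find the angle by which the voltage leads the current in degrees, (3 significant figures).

-81.3°

ω = 2πf = 40780 rad/s
X_L = ωL = 79.9 Ω
X_C = 1/(ωC) = 264 Ω
Branch 1: Z₁ = R = 1200 Ω
Branch 2 (series LC): Z₂ = j(X_L − X_C) = −j184 Ω
Parallel: Z = Z₁Z₂/(Z₁+Z₂), |Z| = 182 Ω, ∠Z = -81.3°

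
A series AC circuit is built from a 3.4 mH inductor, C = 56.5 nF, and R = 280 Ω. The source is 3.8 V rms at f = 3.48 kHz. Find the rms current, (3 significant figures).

ω = 2πf = 21870 rad/s
X_L = ωL = 74.3 Ω
X_C = 1/(ωC) = 809 Ω
Net reactance X = X_L − X_C = -735 Ω
Z = 280 − j735 Ω
|Z| = √(280² + 735²) = 787 Ω
I = V/|Z| = 3.8/787 = 4.83 mA

4.83 mA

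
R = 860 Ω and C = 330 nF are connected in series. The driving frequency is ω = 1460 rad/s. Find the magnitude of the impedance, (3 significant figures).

X_C = 1/(ωC) = 2080 Ω
Z = 860 − j2080 Ω
|Z| = √(860² + 2080²) = 2250 Ω

2250 Ω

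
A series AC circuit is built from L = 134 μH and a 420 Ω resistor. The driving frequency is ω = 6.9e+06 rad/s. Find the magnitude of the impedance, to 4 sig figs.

X_L = ωL = 924.6 Ω
Z = 420.0 + j924.6 Ω
|Z| = √(420.0² + 924.6²) = 1016 Ω

1016 Ω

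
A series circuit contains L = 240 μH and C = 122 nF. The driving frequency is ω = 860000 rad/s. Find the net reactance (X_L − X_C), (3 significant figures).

197 Ω

X_L = ωL = 206 Ω
X_C = 1/(ωC) = 9.53 Ω
X = 206 − 9.53 = 197 Ω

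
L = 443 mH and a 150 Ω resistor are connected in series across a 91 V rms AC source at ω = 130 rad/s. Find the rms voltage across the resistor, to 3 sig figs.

85.0 V

X_L = ωL = 57.6 Ω
Z = 150 + j57.6 Ω
|Z| = √(150² + 57.6²) = 161 Ω
I = V/|Z| = 566 mA
V_R = I·|Z_R| = 0.566 × 150 = 85.0 V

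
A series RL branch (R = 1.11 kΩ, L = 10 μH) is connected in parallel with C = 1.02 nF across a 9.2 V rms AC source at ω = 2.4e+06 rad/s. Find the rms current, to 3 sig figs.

X_L = ωL = 24.0 Ω
X_C = 1/(ωC) = 408 Ω
Branch 1 (R+jX_L): Z₁ = 1110 + j24.0 Ω, |Z₁| = 1110 Ω
Branch 2 (−jX_C): Z₂ = −j408 Ω
Parallel: Z = Z₁Z₂/(Z₁+Z₂), |Z| = 386 Ω, ∠Z = -69.7°
I = V/|Z| = 9.2/386 = 23.8 mA

23.8 mA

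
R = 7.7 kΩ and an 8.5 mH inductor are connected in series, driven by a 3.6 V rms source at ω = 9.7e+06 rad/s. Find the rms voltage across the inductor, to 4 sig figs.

X_L = ωL = 82450 Ω
Z = 7700 + j82450 Ω
|Z| = √(7700² + 82450²) = 82810 Ω
I = V/|Z| = 43.47 μA
V_L = I·|Z_L| = 4.347e-05 × 82450 = 3.584 V

3.584 V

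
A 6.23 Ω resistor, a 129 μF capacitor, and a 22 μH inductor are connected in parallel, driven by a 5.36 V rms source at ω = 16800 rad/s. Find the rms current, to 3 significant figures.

3.01 A

X_L = ωL = 0.370 Ω
X_C = 1/(ωC) = 0.461 Ω
Parallel: admittances add. Y = 1/R + 1/(jωL) + jωC
Y = (0.161 − j0.538) S
|Y| = 0.562 S → |Z| = 1/|Y| = 1.78 Ω, ∠Z = −∠Y = 73.4°
I = V/|Z| = 5.36/1.78 = 3.01 A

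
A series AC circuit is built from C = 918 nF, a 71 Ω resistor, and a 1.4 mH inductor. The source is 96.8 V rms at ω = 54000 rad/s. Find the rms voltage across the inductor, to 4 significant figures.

X_L = ωL = 75.60 Ω
X_C = 1/(ωC) = 20.17 Ω
Net reactance X = X_L − X_C = 55.43 Ω
Z = 71.00 + j55.43 Ω
|Z| = √(71.00² + 55.43²) = 90.07 Ω
I = V/|Z| = 1.075 A
V_L = I·|Z_L| = 1.075 × 75.60 = 81.25 V

81.25 V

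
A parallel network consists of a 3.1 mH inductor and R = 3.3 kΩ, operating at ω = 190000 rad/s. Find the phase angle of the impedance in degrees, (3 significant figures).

X_L = ωL = 589 Ω
Parallel: admittances add. Y = 1/R + 1/(jωL)
Y = (0.000303 − j0.00170) S
|Y| = 0.00172 S → |Z| = 1/|Y| = 580 Ω, ∠Z = −∠Y = 79.9°

79.9°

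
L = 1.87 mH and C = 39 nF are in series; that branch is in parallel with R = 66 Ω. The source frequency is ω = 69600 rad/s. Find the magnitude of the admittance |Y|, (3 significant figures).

15.7 mS

X_L = ωL = 130 Ω
X_C = 1/(ωC) = 368 Ω
Branch 1: Z₁ = R = 66.0 Ω
Branch 2 (series LC): Z₂ = j(X_L − X_C) = −j238 Ω
Parallel: Z = Z₁Z₂/(Z₁+Z₂), |Z| = 63.6 Ω, ∠Z = -15.5°
|Y| = 1/|Z| = 15.7 mS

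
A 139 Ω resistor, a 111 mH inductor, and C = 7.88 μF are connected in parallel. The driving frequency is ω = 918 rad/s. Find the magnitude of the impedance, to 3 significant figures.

X_L = ωL = 102 Ω
X_C = 1/(ωC) = 138 Ω
Parallel: admittances add. Y = 1/R + 1/(jωL) + jωC
Y = (0.00719 − j0.00258) S
|Y| = 0.00764 S → |Z| = 1/|Y| = 131 Ω, ∠Z = −∠Y = 19.7°

131 Ω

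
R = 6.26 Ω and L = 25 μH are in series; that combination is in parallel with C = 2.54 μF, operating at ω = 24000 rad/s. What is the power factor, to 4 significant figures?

0.9606

X_L = ωL = 0.6000 Ω
X_C = 1/(ωC) = 16.40 Ω
Branch 1 (R+jX_L): Z₁ = 6.260 + j0.6000 Ω, |Z₁| = 6.289 Ω
Branch 2 (−jX_C): Z₂ = −j16.40 Ω
Parallel: Z = Z₁Z₂/(Z₁+Z₂), |Z| = 6.069 Ω, ∠Z = -16.13°
cos φ = cos(-16.13°) = 0.9606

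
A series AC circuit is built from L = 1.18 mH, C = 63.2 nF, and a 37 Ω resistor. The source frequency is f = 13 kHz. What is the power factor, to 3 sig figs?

0.355

ω = 2πf = 81680 rad/s
X_L = ωL = 96.4 Ω
X_C = 1/(ωC) = 194 Ω
Net reactance X = X_L − X_C = -97.3 Ω
Z = 37.0 − j97.3 Ω
|Z| = √(37.0² + 97.3²) = 104 Ω
∠Z = arctan(-97.3/37.0) = -69.2°
cos φ = cos(-69.2°) = 0.355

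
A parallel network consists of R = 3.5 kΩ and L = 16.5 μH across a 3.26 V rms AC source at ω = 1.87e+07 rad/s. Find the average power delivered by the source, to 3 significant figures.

X_L = ωL = 309 Ω
Parallel: admittances add. Y = 1/R + 1/(jωL)
Y = (0.000286 − j0.00324) S
|Y| = 0.00325 S → |Z| = 1/|Y| = 307 Ω, ∠Z = −∠Y = 85.0°
I = V/|Z| = 10.6 mA
P = VI cos φ = 3.26 × 0.0106 × cos(85.0°) = 3.04 mW

3.04 mW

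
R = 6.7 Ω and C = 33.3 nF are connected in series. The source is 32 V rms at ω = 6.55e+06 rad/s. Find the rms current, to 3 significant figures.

3.94 A

X_C = 1/(ωC) = 4.58 Ω
Z = 6.70 − j4.58 Ω
|Z| = √(6.70² + 4.58²) = 8.12 Ω
I = V/|Z| = 32/8.12 = 3.94 A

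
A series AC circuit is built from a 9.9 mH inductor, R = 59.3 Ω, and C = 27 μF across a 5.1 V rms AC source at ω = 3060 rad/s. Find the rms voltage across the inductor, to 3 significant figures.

2.49 V

X_L = ωL = 30.3 Ω
X_C = 1/(ωC) = 12.1 Ω
Net reactance X = X_L − X_C = 18.2 Ω
Z = 59.3 + j18.2 Ω
|Z| = √(59.3² + 18.2²) = 62.0 Ω
I = V/|Z| = 82.2 mA
V_L = I·|Z_L| = 0.0822 × 30.3 = 2.49 V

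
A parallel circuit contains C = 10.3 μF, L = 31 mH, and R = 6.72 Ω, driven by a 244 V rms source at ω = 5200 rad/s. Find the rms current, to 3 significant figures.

X_L = ωL = 161 Ω
X_C = 1/(ωC) = 18.7 Ω
Parallel: admittances add. Y = 1/R + 1/(jωL) + jωC
Y = (0.149 + j0.0474) S
|Y| = 0.156 S → |Z| = 1/|Y| = 6.40 Ω, ∠Z = −∠Y = -17.7°
I = V/|Z| = 244/6.40 = 38.1 A

38.1 A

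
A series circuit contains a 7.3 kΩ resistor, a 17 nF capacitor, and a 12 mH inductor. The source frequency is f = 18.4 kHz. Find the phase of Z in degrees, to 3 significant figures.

ω = 2πf = 115600 rad/s
X_L = ωL = 1390 Ω
X_C = 1/(ωC) = 509 Ω
Net reactance X = X_L − X_C = 879 Ω
Z = 7300 + j879 Ω
|Z| = √(7300² + 879²) = 7350 Ω
∠Z = arctan(879/7300) = 6.86°

6.86°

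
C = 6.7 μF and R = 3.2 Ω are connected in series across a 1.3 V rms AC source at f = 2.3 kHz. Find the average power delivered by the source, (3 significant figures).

ω = 2πf = 14450 rad/s
X_C = 1/(ωC) = 10.3 Ω
Z = 3.20 − j10.3 Ω
|Z| = √(3.20² + 10.3²) = 10.8 Ω
∠Z = arctan(-10.3/3.20) = -72.8°
I = V/|Z| = 120 mA
P = VI cos φ = 1.3 × 0.120 × cos(-72.8°) = 46.3 mW

46.3 mW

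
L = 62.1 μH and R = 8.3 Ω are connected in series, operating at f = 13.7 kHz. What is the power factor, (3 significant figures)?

0.841

ω = 2πf = 86080 rad/s
X_L = ωL = 5.35 Ω
Z = 8.30 + j5.35 Ω
|Z| = √(8.30² + 5.35²) = 9.87 Ω
∠Z = arctan(5.35/8.30) = 32.8°
cos φ = cos(32.8°) = 0.841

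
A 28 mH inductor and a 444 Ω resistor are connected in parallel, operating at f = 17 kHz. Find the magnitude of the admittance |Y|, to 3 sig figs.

2.28 mS

ω = 2πf = 106800 rad/s
X_L = ωL = 2990 Ω
Parallel: admittances add. Y = 1/R + 1/(jωL)
Y = (0.00225 − j0.000334) S
|Y| = 0.00228 S → |Z| = 1/|Y| = 439 Ω, ∠Z = −∠Y = 8.44°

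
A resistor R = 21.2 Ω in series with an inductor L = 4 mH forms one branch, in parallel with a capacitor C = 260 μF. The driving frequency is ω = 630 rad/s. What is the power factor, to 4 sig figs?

X_L = ωL = 2.520 Ω
X_C = 1/(ωC) = 6.105 Ω
Branch 1 (R+jX_L): Z₁ = 21.20 + j2.520 Ω, |Z₁| = 21.35 Ω
Branch 2 (−jX_C): Z₂ = −j6.105 Ω
Parallel: Z = Z₁Z₂/(Z₁+Z₂), |Z| = 6.062 Ω, ∠Z = -73.62°
cos φ = cos(-73.62°) = 0.2820

0.2820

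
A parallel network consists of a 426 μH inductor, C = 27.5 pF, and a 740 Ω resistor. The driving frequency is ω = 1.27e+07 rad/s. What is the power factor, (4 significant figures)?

0.9927

X_L = ωL = 5410 Ω
X_C = 1/(ωC) = 2863 Ω
Parallel: admittances add. Y = 1/R + 1/(jωL) + jωC
Y = (0.001351 + j0.0001644) S
|Y| = 0.001361 S → |Z| = 1/|Y| = 734.6 Ω, ∠Z = −∠Y = -6.937°
cos φ = cos(-6.937°) = 0.9927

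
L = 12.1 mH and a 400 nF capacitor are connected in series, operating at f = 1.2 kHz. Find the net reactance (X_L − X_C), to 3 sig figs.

-240 Ω

ω = 2πf = 7540 rad/s
X_L = ωL = 91.2 Ω
X_C = 1/(ωC) = 332 Ω
X = 91.2 − 332 = -240 Ω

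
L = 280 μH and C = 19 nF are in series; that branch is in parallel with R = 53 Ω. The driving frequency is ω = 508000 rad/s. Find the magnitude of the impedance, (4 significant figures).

X_L = ωL = 142.2 Ω
X_C = 1/(ωC) = 103.6 Ω
Branch 1: Z₁ = R = 53.00 Ω
Branch 2 (series LC): Z₂ = j(X_L − X_C) = j38.63 Ω
Parallel: Z = Z₁Z₂/(Z₁+Z₂), |Z| = 31.22 Ω, ∠Z = 53.91°

31.22 Ω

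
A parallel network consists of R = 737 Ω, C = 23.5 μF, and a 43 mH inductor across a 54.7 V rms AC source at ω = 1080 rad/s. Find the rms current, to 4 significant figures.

223.1 mA

X_L = ωL = 46.44 Ω
X_C = 1/(ωC) = 39.40 Ω
Parallel: admittances add. Y = 1/R + 1/(jωL) + jωC
Y = (0.001357 + j0.003847) S
|Y| = 0.004079 S → |Z| = 1/|Y| = 245.2 Ω, ∠Z = −∠Y = -70.57°
I = V/|Z| = 54.7/245.2 = 223.1 mA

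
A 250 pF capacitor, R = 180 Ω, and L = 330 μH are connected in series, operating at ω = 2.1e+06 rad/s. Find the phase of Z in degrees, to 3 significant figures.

-81.6°

X_L = ωL = 693 Ω
X_C = 1/(ωC) = 1900 Ω
Net reactance X = X_L − X_C = -1210 Ω
Z = 180 − j1210 Ω
|Z| = √(180² + 1210²) = 1230 Ω
∠Z = arctan(-1210/180) = -81.6°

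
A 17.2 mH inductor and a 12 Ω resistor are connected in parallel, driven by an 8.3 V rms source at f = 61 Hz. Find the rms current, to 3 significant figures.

1.44 A

ω = 2πf = 383.3 rad/s
X_L = ωL = 6.59 Ω
Parallel: admittances add. Y = 1/R + 1/(jωL)
Y = (0.0833 − j0.152) S
|Y| = 0.173 S → |Z| = 1/|Y| = 5.78 Ω, ∠Z = −∠Y = 61.2°
I = V/|Z| = 8.3/5.78 = 1.44 A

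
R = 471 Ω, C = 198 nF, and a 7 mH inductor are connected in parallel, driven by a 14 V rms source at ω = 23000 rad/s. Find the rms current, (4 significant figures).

X_L = ωL = 161.0 Ω
X_C = 1/(ωC) = 219.6 Ω
Parallel: admittances add. Y = 1/R + 1/(jωL) + jωC
Y = (0.002123 − j0.001657) S
|Y| = 0.002693 S → |Z| = 1/|Y| = 371.3 Ω, ∠Z = −∠Y = 37.97°
I = V/|Z| = 14/371.3 = 37.71 mA

37.71 mA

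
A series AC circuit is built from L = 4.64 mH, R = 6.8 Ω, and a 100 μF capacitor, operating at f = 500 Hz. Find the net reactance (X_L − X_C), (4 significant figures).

ω = 2πf = 3142 rad/s
X_L = ωL = 14.58 Ω
X_C = 1/(ωC) = 3.183 Ω
X = 14.58 − 3.183 = 11.39 Ω

11.39 Ω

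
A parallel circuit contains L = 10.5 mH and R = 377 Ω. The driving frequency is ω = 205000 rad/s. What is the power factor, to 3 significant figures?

0.985

X_L = ωL = 2150 Ω
Parallel: admittances add. Y = 1/R + 1/(jωL)
Y = (0.00265 − j0.000465) S
|Y| = 0.00269 S → |Z| = 1/|Y| = 371 Ω, ∠Z = −∠Y = 9.93°
cos φ = cos(9.93°) = 0.985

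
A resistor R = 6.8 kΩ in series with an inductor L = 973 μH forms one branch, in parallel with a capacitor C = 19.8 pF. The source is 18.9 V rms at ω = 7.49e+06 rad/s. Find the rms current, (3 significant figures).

1.92 mA

X_L = ωL = 7290 Ω
X_C = 1/(ωC) = 6740 Ω
Branch 1 (R+jX_L): Z₁ = 6800 + j7290 Ω, |Z₁| = 9970 Ω
Branch 2 (−jX_C): Z₂ = −j6740 Ω
Parallel: Z = Z₁Z₂/(Z₁+Z₂), |Z| = 9850 Ω, ∠Z = -47.6°
I = V/|Z| = 18.9/9850 = 1.92 mA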